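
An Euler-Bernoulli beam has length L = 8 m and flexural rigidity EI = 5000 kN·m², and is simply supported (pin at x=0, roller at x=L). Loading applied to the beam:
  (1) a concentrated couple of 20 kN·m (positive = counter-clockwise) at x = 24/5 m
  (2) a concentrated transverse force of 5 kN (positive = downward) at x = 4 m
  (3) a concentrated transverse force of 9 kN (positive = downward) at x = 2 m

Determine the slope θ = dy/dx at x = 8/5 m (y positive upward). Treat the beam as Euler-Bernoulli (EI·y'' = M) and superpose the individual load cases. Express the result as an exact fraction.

Load 1 — applied couple M₀=20 kN·m at a=24/5 m (b=L-a=16/5):
  θ_1 = (M₀x²/(2L)+C₁)/EI  [x≤a] with C₁=M₀(3b²-L²)/(6L)=-208/15 = (20·(8/5)²/(2·8)+(-208/15))/5000 = -4/1875 rad
Load 2 — point force P=5 kN at a=4 m (b=L-a=4):
  θ_2 = -Pb(L²-b²-3x²)/(6LEI)  [x≤a] = -5·4·(8²-4²-3·(8/5)²)/(6·8·5000) = -21/6250 rad
Load 3 — point force P=9 kN at a=2 m (b=L-a=6):
  θ_3 = -Pb(L²-b²-3x²)/(6LEI)  [x≤a] = -9·6·(8²-6²-3·(8/5)²)/(6·8·5000) = -1143/250000 rad
Superposition: θ = Σ θ_i = -7549/750000 rad ≈ -0.010065 rad

θ(8/5) = -7549/750000 rad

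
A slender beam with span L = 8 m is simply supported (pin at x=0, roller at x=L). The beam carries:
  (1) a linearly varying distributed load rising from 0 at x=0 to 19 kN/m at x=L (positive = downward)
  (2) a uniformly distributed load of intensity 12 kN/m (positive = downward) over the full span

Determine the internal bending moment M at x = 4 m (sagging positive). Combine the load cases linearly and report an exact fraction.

Load 1 — triangular load w₀=19 kN/m (0→w₀ over full span):
  M_1 = w₀Lx/6 - w₀x³/(6L) = 19·8·4/6 - 19·4³/(6·8) = 76 kN·m
Load 2 — uniform load w=12 kN/m over full span:
  M_2 = wx(L-x)/2 = 12·4·(8-4)/2 = 96 kN·m
Superposition: M = Σ M_i = 172 kN·m ≈ 172.000000 kN·m

M(4) = 172 kN·m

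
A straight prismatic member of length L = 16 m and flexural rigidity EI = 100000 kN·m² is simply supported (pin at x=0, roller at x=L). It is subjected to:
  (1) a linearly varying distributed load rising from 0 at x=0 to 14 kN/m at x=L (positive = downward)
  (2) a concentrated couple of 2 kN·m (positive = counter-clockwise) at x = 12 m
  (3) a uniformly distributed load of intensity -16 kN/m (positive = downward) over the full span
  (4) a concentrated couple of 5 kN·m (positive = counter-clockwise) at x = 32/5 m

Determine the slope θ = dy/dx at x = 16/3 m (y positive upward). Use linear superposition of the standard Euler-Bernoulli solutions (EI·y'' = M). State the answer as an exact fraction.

Load 1 — triangular load w₀=14 kN/m (0→w₀ over full span):
  θ_1 = -w₀(7L⁴-30L²x²+15x⁴)/(360LEI) = -14·(7·16⁴-30·16²·(16/3)²+15·(16/3)⁴)/(360·16·100000) = -23296/3796875 rad
Load 2 — applied couple M₀=2 kN·m at a=12 m (b=L-a=4):
  θ_2 = (M₀x²/(2L)+C₁)/EI  [x≤a] with C₁=M₀(3b²-L²)/(6L)=-13/3 = (2·(16/3)²/(2·16)+(-13/3))/100000 = -23/900000 rad
Load 3 — uniform load w=-16 kN/m over full span:
  θ_3 = -w(L³-6Lx²+4x³)/(24EI) = -(-16)·(16³-6·16·(16/3)²+4·(16/3)³)/(24·100000) = 3328/253125 rad
Load 4 — applied couple M₀=5 kN·m at a=32/5 m (b=L-a=48/5):
  θ_4 = (M₀x²/(2L)+C₁)/EI  [x≤a] with C₁=M₀(3b²-L²)/(6L)=16/15 = (5·(16/3)²/(2·16)+(16/15))/100000 = 31/562500 rad
Superposition: θ = Σ θ_i = 855559/121500000 rad ≈ 0.007042 rad

θ(16/3) = 855559/121500000 rad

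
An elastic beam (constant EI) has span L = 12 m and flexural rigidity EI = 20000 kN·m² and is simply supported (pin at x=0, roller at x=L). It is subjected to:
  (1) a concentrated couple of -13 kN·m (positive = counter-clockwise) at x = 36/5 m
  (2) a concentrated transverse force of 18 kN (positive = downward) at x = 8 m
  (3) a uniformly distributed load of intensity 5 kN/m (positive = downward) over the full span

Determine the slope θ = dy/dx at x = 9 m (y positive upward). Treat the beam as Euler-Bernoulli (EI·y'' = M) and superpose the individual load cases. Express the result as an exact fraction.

Load 1 — applied couple M₀=-13 kN·m at a=36/5 m (b=L-a=24/5):
  θ_1 = (M₀x²/(2L)-M₀(x-a)+C₁)/EI  [x>a] with C₁=M₀(3b²-L²)/(6L)=338/25 = ((-13)·9²/(2·12)-(-13)·(9-(36/5))+(338/25))/20000 = -1391/4000000 rad
Load 2 — point force P=18 kN at a=8 m (b=L-a=4):
  θ_2 = -Pa(2L²-6Lx+3x²+a²)/(6LEI)  [x>a] = -18·8·(2·12²-6·12·9+3·9²+8²)/(6·12·20000) = 53/10000 rad
Load 3 — uniform load w=5 kN/m over full span:
  θ_3 = -w(L³-6Lx²+4x³)/(24EI) = -5·(12³-6·12·9²+4·9³)/(24·20000) = 99/8000 rad
Superposition: θ = Σ θ_i = 69309/4000000 rad ≈ 0.017327 rad

θ(9) = 69309/4000000 rad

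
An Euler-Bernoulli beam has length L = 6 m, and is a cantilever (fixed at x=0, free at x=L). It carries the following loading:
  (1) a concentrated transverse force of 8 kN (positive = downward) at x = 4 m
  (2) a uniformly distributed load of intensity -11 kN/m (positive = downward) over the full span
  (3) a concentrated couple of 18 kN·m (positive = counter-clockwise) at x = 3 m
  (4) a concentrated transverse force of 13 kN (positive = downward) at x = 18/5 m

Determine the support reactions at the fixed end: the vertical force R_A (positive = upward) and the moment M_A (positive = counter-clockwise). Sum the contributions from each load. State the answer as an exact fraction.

R_A = -45 kN, M_A = -686/5 kN·m

Load 1 — point force P=8 kN at a=4 m (b=L-a=2):
  R_A = P = 8 kN
  M_A = Pa = 8·4 = 32 kN·m
Load 2 — uniform load w=-11 kN/m over full span:
  R_A = wL = (-11)·6 = -66 kN
  M_A = wL²/2 = (-11)·6²/2 = -198 kN·m
Load 3 — applied couple M₀=18 kN·m at a=3 m (b=L-a=3):
  R_A = 0 kN
  M_A = -M₀ = -18 kN·m
Load 4 — point force P=13 kN at a=18/5 m (b=L-a=12/5):
  R_A = P = 13 kN
  M_A = Pa = 13·(18/5) = 234/5 kN·m
Superposition: R_A = -45 kN, M_A = -686/5 kN·m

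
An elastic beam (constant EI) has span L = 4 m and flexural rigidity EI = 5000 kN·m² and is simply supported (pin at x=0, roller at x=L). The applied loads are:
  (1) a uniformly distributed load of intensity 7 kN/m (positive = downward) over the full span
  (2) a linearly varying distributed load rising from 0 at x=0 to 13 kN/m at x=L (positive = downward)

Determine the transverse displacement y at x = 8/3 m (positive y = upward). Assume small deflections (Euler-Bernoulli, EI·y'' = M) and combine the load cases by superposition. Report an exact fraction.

Load 1 — uniform load w=7 kN/m over full span:
  y_1 = -wx(L³-2Lx²+x³)/(24EI) = -7·(8/3)·(4³-2·4·(8/3)²+(8/3)³)/(24·5000) = -616/151875 m
Load 2 — triangular load w₀=13 kN/m (0→w₀ over full span):
  y_2 = -w₀x(7L⁴-10L²x²+3x⁴)/(360LEI) = -13·(8/3)·(7·4⁴-10·4²·(8/3)²+3·(8/3)⁴)/(360·4·5000) = -1768/455625 m
Superposition: y = Σ y_i = -3616/455625 m ≈ -0.007936 m

y(8/3) = -3616/455625 m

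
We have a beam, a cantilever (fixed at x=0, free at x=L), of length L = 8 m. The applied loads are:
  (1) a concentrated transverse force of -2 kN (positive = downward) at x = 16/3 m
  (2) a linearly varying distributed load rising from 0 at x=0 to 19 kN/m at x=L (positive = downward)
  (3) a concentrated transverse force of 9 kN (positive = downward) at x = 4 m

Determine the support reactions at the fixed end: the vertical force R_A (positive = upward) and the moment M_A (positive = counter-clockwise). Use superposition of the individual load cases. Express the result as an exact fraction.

Load 1 — point force P=-2 kN at a=16/3 m (b=L-a=8/3):
  R_A = P = (-2) = -2 kN
  M_A = Pa = (-2)·(16/3) = -32/3 kN·m
Load 2 — triangular load w₀=19 kN/m (0→w₀ over full span):
  R_A = w₀L/2 = 19·8/2 = 76 kN
  M_A = w₀L²/3 = 19·8²/3 = 1216/3 kN·m
Load 3 — point force P=9 kN at a=4 m (b=L-a=4):
  R_A = P = 9 kN
  M_A = Pa = 9·4 = 36 kN·m
Superposition: R_A = 83 kN, M_A = 1292/3 kN·m

R_A = 83 kN, M_A = 1292/3 kN·m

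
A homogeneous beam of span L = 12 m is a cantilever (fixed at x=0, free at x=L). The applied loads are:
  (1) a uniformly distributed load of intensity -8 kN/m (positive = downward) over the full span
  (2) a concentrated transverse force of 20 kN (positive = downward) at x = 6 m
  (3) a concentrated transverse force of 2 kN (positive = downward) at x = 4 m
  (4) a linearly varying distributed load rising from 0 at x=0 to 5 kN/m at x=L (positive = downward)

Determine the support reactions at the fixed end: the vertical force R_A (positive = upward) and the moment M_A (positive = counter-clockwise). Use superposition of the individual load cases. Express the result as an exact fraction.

Load 1 — uniform load w=-8 kN/m over full span:
  R_A = wL = (-8)·12 = -96 kN
  M_A = wL²/2 = (-8)·12²/2 = -576 kN·m
Load 2 — point force P=20 kN at a=6 m (b=L-a=6):
  R_A = P = 20 kN
  M_A = Pa = 20·6 = 120 kN·m
Load 3 — point force P=2 kN at a=4 m (b=L-a=8):
  R_A = P = 2 kN
  M_A = Pa = 2·4 = 8 kN·m
Load 4 — triangular load w₀=5 kN/m (0→w₀ over full span):
  R_A = w₀L/2 = 5·12/2 = 30 kN
  M_A = w₀L²/3 = 5·12²/3 = 240 kN·m
Superposition: R_A = -44 kN, M_A = -208 kN·m

R_A = -44 kN, M_A = -208 kN·m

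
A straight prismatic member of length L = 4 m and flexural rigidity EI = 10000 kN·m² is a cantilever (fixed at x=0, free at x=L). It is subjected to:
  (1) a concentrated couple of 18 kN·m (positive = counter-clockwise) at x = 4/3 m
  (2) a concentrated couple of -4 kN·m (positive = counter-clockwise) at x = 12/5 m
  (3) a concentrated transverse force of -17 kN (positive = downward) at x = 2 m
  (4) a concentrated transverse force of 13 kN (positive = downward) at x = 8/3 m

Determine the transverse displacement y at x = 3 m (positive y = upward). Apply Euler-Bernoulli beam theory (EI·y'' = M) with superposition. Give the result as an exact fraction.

y(3) = 20729/10125000 m

Load 1 — applied couple M₀=18 kN·m at a=4/3 m (b=L-a=8/3):
  y_1 = M₀a(2x-a)/(2EI)  [x>a] = 18·(4/3)·(2·3-(4/3))/(2·10000) = 7/1250 m
Load 2 — applied couple M₀=-4 kN·m at a=12/5 m (b=L-a=8/5):
  y_2 = M₀a(2x-a)/(2EI)  [x>a] = (-4)·(12/5)·(2·3-(12/5))/(2·10000) = -27/15625 m
Load 3 — point force P=-17 kN at a=2 m (b=L-a=2):
  y_3 = -Pa²(3x-a)/(6EI)  [x>a] = -(-17)·2²·(3·3-2)/(6·10000) = 119/15000 m
Load 4 — point force P=13 kN at a=8/3 m (b=L-a=4/3):
  y_4 = -Pa²(3x-a)/(6EI)  [x>a] = -13·(8/3)²·(3·3-(8/3))/(6·10000) = -494/50625 m
Superposition: y = Σ y_i = 20729/10125000 m ≈ 0.002047 m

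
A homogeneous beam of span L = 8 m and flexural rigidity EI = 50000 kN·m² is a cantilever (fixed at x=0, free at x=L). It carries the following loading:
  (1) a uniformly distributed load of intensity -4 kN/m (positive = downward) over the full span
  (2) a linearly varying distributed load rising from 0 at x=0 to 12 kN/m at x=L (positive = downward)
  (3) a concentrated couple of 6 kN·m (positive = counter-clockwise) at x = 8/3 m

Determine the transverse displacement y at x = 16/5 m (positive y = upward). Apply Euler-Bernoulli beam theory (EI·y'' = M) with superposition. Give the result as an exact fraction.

Load 1 — uniform load w=-4 kN/m over full span:
  y_1 = -wx²(x²-4Lx+6L²)/(24EI) = -(-4)·(16/5)²·((16/5)²-4·8·(16/5)+6·8²)/(24·50000) = 19456/1953125 m
Load 2 — triangular load w₀=12 kN/m (0→w₀ over full span):
  y_2 = (w₀Lx³/12-w₀L²x²/6-w₀x⁵/(120L))/EI = (12·8·(16/5)³/12-12·8²·(16/5)²/6-12·(16/5)⁵/(120·8))/50000 = -1028096/48828125 m
Load 3 — applied couple M₀=6 kN·m at a=8/3 m (b=L-a=16/3):
  y_3 = M₀a(2x-a)/(2EI)  [x>a] = 6·(8/3)·(2·(16/5)-(8/3))/(2·50000) = 28/46875 m
Superposition: y = Σ y_i = -1537588/146484375 m ≈ -0.010497 m

y(16/5) = -1537588/146484375 m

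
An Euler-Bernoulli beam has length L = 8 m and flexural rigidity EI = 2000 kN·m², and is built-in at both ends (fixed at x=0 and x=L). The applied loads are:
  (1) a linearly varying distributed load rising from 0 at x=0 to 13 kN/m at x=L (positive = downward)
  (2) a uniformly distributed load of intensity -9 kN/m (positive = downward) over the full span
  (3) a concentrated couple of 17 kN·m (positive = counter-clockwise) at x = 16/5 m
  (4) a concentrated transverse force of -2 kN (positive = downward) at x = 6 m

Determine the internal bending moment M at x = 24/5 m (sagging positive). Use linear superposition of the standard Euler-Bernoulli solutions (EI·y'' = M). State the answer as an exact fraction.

Load 1 — triangular load w₀=13 kN/m (0→w₀ over full span):
  M_1 = 3w₀Lx/20 - w₀L²/30 - w₀x³/(6L) = 3·13·8·(24/5)/20 - 13·8²/30 - 13·(24/5)³/(6·8) = 6448/375 kN·m
Load 2 — uniform load w=-9 kN/m over full span:
  M_2 = wLx/2 - wL²/12 - wx²/2 = (-9)·8·(24/5)/2 - (-9)·8²/12 - (-9)·(24/5)²/2 = -528/25 kN·m
Load 3 — applied couple M₀=17 kN·m at a=16/5 m (b=L-a=24/5):
  M_3 = R_Ax - M_A - M₀  [x>a] with R_A=153/50, M_A=51/25 = (153/50)·(24/5) - (51/25) - 17 = -544/125 kN·m
Load 4 — point force P=-2 kN at a=6 m (b=L-a=2):
  M_4 = Pb²(3a+b)x/L³ - Pab²/L²  [x≤a] = (-2)·2²·(3·6+2)·(24/5)/8³ - (-2)·6·2²/8² = -3/4 kN·m
Superposition: M = Σ M_i = -13541/1500 kN·m ≈ -9.027333 kN·m

M(24/5) = -13541/1500 kN·m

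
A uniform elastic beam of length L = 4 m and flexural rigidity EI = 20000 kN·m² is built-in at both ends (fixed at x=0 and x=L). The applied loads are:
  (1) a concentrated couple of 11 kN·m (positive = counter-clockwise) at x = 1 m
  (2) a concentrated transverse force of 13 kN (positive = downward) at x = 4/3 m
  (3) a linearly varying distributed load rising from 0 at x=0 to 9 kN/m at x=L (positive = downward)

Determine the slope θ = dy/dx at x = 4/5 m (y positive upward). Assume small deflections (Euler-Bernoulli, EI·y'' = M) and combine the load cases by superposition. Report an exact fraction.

θ(4/5) = -21869/168750000 rad

Load 1 — applied couple M₀=11 kN·m at a=1 m (b=L-a=3):
  θ_1 = (R_Ax²/2 - M_Ax)/EI  [x≤a] with R_A=99/32, M_A=-33/16 = ((99/32)·(4/5)²/2 - (-33/16)·(4/5))/20000 = 33/250000 rad
Load 2 — point force P=13 kN at a=4/3 m (b=L-a=8/3):
  θ_2 = -Pb²x(2aL-(3a+b)x)/(2L³EI)  [x≤a] = -13·(8/3)²·(4/5)·(2·(4/3)·4-(3·(4/3)+(8/3))·(4/5))/(2·4³·20000) = -13/84375 rad
Load 3 — triangular load w₀=9 kN/m (0→w₀ over full span):
  θ_3 = -w₀(2x(L-x)(L-2x)(x+2L)+x²(L-x)²)/(120LEI) = -9·(2·(4/5)·(4-(4/5))·(4-2·(4/5))·((4/5)+2·4)+(4/5)²·(4-(4/5))²)/(120·4·20000) = -42/390625 rad
Superposition: θ = Σ θ_i = -21869/168750000 rad ≈ -0.000130 rad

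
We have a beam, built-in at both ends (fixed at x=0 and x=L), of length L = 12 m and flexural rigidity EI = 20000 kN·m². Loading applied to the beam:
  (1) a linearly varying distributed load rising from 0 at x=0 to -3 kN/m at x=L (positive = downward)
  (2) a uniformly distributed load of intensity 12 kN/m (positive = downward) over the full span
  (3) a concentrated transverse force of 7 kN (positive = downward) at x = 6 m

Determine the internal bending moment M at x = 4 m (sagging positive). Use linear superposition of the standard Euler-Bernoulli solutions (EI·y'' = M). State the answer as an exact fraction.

Load 1 — triangular load w₀=-3 kN/m (0→w₀ over full span):
  M_1 = 3w₀Lx/20 - w₀L²/30 - w₀x³/(6L) = 3·(-3)·12·4/20 - (-3)·12²/30 - (-3)·4³/(6·12) = -68/15 kN·m
Load 2 — uniform load w=12 kN/m over full span:
  M_2 = wLx/2 - wL²/12 - wx²/2 = 12·12·4/2 - 12·12²/12 - 12·4²/2 = 48 kN·m
Load 3 — point force P=7 kN at a=6 m (b=L-a=6):
  M_3 = Pb²(3a+b)x/L³ - Pab²/L²  [x≤a] = 7·6²·(3·6+6)·4/12³ - 7·6·6²/12² = 7/2 kN·m
Superposition: M = Σ M_i = 1409/30 kN·m ≈ 46.966667 kN·m

M(4) = 1409/30 kN·m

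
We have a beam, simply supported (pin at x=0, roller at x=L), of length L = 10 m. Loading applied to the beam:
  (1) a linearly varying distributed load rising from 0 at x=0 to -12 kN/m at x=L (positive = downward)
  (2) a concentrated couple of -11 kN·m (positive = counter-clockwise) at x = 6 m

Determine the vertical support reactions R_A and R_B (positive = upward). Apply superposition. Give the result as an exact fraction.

R_A = -211/10 kN, R_B = -389/10 kN

Load 1 — triangular load w₀=-12 kN/m (0→w₀ over full span):
  R_A = w₀L/6 = (-12)·10/6 = -20 kN
  R_B = w₀L/3 = (-12)·10/3 = -40 kN
Load 2 — applied couple M₀=-11 kN·m at a=6 m (b=L-a=4):
  R_A = M₀/L = (-11)/10 = -11/10 kN
  R_B = -M₀/L = -(-11)/10 = 11/10 kN
Superposition: R_A = -211/10 kN, R_B = -389/10 kN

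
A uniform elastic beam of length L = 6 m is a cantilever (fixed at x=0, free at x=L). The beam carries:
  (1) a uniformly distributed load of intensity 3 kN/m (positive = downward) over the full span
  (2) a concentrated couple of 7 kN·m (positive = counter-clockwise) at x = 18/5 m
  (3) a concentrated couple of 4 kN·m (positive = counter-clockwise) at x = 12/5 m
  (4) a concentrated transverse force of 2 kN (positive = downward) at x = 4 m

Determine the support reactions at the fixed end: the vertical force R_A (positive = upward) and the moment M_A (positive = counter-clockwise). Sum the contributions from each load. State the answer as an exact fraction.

R_A = 20 kN, M_A = 51 kN·m

Load 1 — uniform load w=3 kN/m over full span:
  R_A = wL = 3·6 = 18 kN
  M_A = wL²/2 = 3·6²/2 = 54 kN·m
Load 2 — applied couple M₀=7 kN·m at a=18/5 m (b=L-a=12/5):
  R_A = 0 kN
  M_A = -M₀ = -7 kN·m
Load 3 — applied couple M₀=4 kN·m at a=12/5 m (b=L-a=18/5):
  R_A = 0 kN
  M_A = -M₀ = -4 kN·m
Load 4 — point force P=2 kN at a=4 m (b=L-a=2):
  R_A = P = 2 kN
  M_A = Pa = 2·4 = 8 kN·m
Superposition: R_A = 20 kN, M_A = 51 kN·m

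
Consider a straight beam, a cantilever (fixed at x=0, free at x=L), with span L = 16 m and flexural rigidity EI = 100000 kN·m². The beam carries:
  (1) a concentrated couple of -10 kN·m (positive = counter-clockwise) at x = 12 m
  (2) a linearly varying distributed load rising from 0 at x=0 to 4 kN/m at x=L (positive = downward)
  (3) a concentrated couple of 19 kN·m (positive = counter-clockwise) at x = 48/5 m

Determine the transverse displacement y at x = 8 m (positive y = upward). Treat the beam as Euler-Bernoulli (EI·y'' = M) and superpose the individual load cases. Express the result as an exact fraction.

y(8) = -3737/46875 m

Load 1 — applied couple M₀=-10 kN·m at a=12 m (b=L-a=4):
  y_1 = M₀x²/(2EI)  [x≤a] = (-10)·8²/(2·100000) = -2/625 m
Load 2 — triangular load w₀=4 kN/m (0→w₀ over full span):
  y_2 = (w₀Lx³/12-w₀L²x²/6-w₀x⁵/(120L))/EI = (4·16·8³/12-4·16²·8²/6-4·8⁵/(120·16))/100000 = -3872/46875 m
Load 3 — applied couple M₀=19 kN·m at a=48/5 m (b=L-a=32/5):
  y_3 = M₀x²/(2EI)  [x≤a] = 19·8²/(2·100000) = 19/3125 m
Superposition: y = Σ y_i = -3737/46875 m ≈ -0.079723 m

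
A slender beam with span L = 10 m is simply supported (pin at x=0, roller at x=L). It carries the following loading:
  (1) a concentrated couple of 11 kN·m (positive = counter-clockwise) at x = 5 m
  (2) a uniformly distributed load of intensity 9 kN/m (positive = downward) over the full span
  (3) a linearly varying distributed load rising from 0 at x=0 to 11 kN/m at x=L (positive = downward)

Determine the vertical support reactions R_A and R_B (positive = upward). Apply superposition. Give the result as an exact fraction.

Load 1 — applied couple M₀=11 kN·m at a=5 m (b=L-a=5):
  R_A = M₀/L = 11/10 kN
  R_B = -M₀/L = -11/10 kN
Load 2 — uniform load w=9 kN/m over full span:
  R_A = wL/2 = 9·10/2 = 45 kN
  R_B = wL/2 = 9·10/2 = 45 kN
Load 3 — triangular load w₀=11 kN/m (0→w₀ over full span):
  R_A = w₀L/6 = 11·10/6 = 55/3 kN
  R_B = w₀L/3 = 11·10/3 = 110/3 kN
Superposition: R_A = 1933/30 kN, R_B = 2417/30 kN

R_A = 1933/30 kN, R_B = 2417/30 kN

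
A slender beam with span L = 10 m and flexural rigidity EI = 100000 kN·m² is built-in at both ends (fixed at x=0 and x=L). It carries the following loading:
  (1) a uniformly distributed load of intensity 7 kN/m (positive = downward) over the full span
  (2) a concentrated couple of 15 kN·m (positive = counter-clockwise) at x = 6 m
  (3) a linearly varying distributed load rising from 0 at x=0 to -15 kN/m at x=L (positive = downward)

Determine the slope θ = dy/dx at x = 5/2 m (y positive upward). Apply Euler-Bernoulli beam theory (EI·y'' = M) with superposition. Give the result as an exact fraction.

θ(5/2) = -719/25600000 rad

Load 1 — uniform load w=7 kN/m over full span:
  θ_1 = -wx(L-x)(L-2x)/(12EI) = -7·(5/2)·(10-(5/2))·(10-2·(5/2))/(12·100000) = -7/12800 rad
Load 2 — applied couple M₀=15 kN·m at a=6 m (b=L-a=4):
  θ_2 = (R_Ax²/2 - M_Ax)/EI  [x≤a] with R_A=54/25, M_A=24/5 = ((54/25)·(5/2)²/2 - (24/5)·(5/2))/100000 = -21/400000 rad
Load 3 — triangular load w₀=-15 kN/m (0→w₀ over full span):
  θ_3 = -w₀(2x(L-x)(L-2x)(x+2L)+x²(L-x)²)/(120LEI) = -(-15)·(2·(5/2)·(10-(5/2))·(10-2·(5/2))·((5/2)+2·10)+(5/2)²·(10-(5/2))²)/(120·10·100000) = 117/204800 rad
Superposition: θ = Σ θ_i = -719/25600000 rad ≈ -0.000028 rad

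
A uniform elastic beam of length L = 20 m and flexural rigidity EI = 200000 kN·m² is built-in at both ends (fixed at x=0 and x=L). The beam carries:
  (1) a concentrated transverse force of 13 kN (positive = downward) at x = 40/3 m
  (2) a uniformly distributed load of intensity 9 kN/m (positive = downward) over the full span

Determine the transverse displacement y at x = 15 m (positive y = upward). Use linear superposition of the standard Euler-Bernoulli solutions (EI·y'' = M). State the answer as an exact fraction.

Load 1 — point force P=13 kN at a=40/3 m (b=L-a=20/3):
  y_1 = -Pa²(L-x)²(3bL-(3b+a)(L-x))/(6L³EI)  [x>a] = -13·(40/3)²·(20-15)²·(3·(20/3)·20-(3·(20/3)+(40/3))·(20-15))/(6·20³·200000) = -91/64800 m
Load 2 — uniform load w=9 kN/m over full span:
  y_2 = -wx²(L-x)²/(24EI) = -9·15²·(20-15)²/(24·200000) = -27/2560 m
Superposition: y = Σ y_i = -12391/1036800 m ≈ -0.011951 m

y(15) = -12391/1036800 m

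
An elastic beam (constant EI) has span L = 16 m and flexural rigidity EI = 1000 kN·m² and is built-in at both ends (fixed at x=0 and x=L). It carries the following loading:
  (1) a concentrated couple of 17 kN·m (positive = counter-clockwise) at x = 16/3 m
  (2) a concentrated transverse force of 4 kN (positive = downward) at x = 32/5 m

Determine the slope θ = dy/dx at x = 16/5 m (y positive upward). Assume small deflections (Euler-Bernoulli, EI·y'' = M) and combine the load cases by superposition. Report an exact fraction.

θ(16/5) = -10508/1171875 rad

Load 1 — applied couple M₀=17 kN·m at a=16/3 m (b=L-a=32/3):
  θ_1 = (R_Ax²/2 - M_Ax)/EI  [x≤a] with R_A=17/12, M_A=0 = ((17/12)·(16/5)²/2 - 0·(16/5))/1000 = 68/9375 rad
Load 2 — point force P=4 kN at a=32/5 m (b=L-a=48/5):
  θ_2 = -Pb²x(2aL-(3a+b)x)/(2L³EI)  [x≤a] = -4·(48/5)²·(16/5)·(2·(32/5)·16-(3·(32/5)+(48/5))·(16/5))/(2·16³·1000) = -6336/390625 rad
Superposition: θ = Σ θ_i = -10508/1171875 rad ≈ -0.008967 rad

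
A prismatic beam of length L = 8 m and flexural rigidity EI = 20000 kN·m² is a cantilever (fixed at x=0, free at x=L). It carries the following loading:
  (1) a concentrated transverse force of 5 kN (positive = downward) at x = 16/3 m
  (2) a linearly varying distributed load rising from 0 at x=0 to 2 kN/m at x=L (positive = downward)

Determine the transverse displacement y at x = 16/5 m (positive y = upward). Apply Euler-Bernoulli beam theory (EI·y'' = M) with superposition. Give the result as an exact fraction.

y(16/5) = -139008/9765625 m

Load 1 — point force P=5 kN at a=16/3 m (b=L-a=8/3):
  y_1 = -Px²(3a-x)/(6EI)  [x≤a] = -5·(16/5)²·(3·(16/3)-(16/5))/(6·20000) = -256/46875 m
Load 2 — triangular load w₀=2 kN/m (0→w₀ over full span):
  y_2 = (w₀Lx³/12-w₀L²x²/6-w₀x⁵/(120L))/EI = (2·8·(16/5)³/12-2·8²·(16/5)²/6-2·(16/5)⁵/(120·8))/20000 = -257024/29296875 m
Superposition: y = Σ y_i = -139008/9765625 m ≈ -0.014234 m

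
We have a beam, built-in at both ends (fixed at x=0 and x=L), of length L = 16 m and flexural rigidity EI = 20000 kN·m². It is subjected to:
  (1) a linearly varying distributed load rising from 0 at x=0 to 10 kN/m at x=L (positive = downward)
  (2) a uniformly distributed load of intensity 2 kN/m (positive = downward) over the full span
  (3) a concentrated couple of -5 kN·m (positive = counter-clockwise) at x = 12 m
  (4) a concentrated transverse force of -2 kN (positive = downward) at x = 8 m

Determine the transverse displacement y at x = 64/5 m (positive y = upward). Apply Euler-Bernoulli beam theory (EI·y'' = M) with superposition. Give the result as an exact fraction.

Load 1 — triangular load w₀=10 kN/m (0→w₀ over full span):
  y_1 = -w₀x²(L-x)²(x+2L)/(120LEI) = -10·(64/5)²·(16-(64/5))²·((64/5)+2·16)/(120·16·20000) = -114688/5859375 m
Load 2 — uniform load w=2 kN/m over full span:
  y_2 = -wx²(L-x)²/(24EI) = -2·(64/5)²·(16-(64/5))²/(24·20000) = -8192/1171875 m
Load 3 — applied couple M₀=-5 kN·m at a=12 m (b=L-a=4):
  y_3 = (R_Ax³/6 - M_Ax²/2 - M₀(x-a)²/2)/EI  [x>a] with R_A=-45/128, M_A=-25/16 = ((-45/128)·(64/5)³/6 - (-25/16)·(64/5)²/2 - (-5)·((64/5)-12)²/2)/20000 = 21/62500 m
Load 4 — point force P=-2 kN at a=8 m (b=L-a=8):
  y_4 = -Pa²(L-x)²(3bL-(3b+a)(L-x))/(6L³EI)  [x>a] = -(-2)·8²·(16-(64/5))²·(3·8·16-(3·8+8)·(16-(64/5)))/(6·16³·20000) = 176/234375 m
Superposition: y = Σ y_i = -199039/7812500 m ≈ -0.025477 m

y(64/5) = -199039/7812500 m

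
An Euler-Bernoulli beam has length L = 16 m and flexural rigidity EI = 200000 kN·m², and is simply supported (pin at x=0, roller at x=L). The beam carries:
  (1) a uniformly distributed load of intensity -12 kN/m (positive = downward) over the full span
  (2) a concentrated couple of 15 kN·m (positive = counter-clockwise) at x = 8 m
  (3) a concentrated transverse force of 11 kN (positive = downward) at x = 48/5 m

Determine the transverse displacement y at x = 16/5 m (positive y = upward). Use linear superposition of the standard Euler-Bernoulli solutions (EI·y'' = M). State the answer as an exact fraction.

Load 1 — uniform load w=-12 kN/m over full span:
  y_1 = -wx(L³-2Lx²+x³)/(24EI) = -(-12)·(16/5)·(16³-2·16·(16/5)²+(16/5)³)/(24·200000) = 59392/1953125 m
Load 2 — applied couple M₀=15 kN·m at a=8 m (b=L-a=8):
  y_2 = (M₀x³/(6L)+C₁x)/EI  [x≤a] with C₁=M₀(3b²-L²)/(6L)=-10 = (15·(16/5)³/(6·16)+(-10)·(16/5))/200000 = -21/156250 m
Load 3 — point force P=11 kN at a=48/5 m (b=L-a=32/5):
  y_3 = -Pbx(L²-b²-x²)/(6LEI)  [x≤a] = -11·(32/5)·(16/5)·(16²-(32/5)²-(16/5)²)/(6·16·200000) = -2816/1171875 m
Superposition: y = Σ y_i = 326617/11718750 m ≈ 0.027871 m

y(16/5) = 326617/11718750 m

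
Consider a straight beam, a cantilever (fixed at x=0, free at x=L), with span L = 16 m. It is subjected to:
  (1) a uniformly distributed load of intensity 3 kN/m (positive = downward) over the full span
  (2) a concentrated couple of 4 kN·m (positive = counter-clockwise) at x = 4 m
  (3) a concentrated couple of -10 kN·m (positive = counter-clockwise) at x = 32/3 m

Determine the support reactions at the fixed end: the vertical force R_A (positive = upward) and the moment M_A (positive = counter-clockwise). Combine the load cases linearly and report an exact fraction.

Load 1 — uniform load w=3 kN/m over full span:
  R_A = wL = 3·16 = 48 kN
  M_A = wL²/2 = 3·16²/2 = 384 kN·m
Load 2 — applied couple M₀=4 kN·m at a=4 m (b=L-a=12):
  R_A = 0 kN
  M_A = -M₀ = -4 kN·m
Load 3 — applied couple M₀=-10 kN·m at a=32/3 m (b=L-a=16/3):
  R_A = 0 kN
  M_A = -M₀ = -(-10) = 10 kN·m
Superposition: R_A = 48 kN, M_A = 390 kN·m

R_A = 48 kN, M_A = 390 kN·m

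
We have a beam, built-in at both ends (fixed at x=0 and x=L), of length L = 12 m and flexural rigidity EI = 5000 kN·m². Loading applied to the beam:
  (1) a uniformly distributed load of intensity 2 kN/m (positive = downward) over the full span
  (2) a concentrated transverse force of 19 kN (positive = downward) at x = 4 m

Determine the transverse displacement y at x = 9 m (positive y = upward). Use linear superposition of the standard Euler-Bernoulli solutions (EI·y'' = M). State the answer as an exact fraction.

Load 1 — uniform load w=2 kN/m over full span:
  y_1 = -wx²(L-x)²/(24EI) = -2·9²·(12-9)²/(24·5000) = -243/20000 m
Load 2 — point force P=19 kN at a=4 m (b=L-a=8):
  y_2 = -Pa²(L-x)²(3bL-(3b+a)(L-x))/(6L³EI)  [x>a] = -19·4²·(12-9)²·(3·8·12-(3·8+4)·(12-9))/(6·12³·5000) = -323/30000 m
Superposition: y = Σ y_i = -11/480 m ≈ -0.022917 m

y(9) = -11/480 m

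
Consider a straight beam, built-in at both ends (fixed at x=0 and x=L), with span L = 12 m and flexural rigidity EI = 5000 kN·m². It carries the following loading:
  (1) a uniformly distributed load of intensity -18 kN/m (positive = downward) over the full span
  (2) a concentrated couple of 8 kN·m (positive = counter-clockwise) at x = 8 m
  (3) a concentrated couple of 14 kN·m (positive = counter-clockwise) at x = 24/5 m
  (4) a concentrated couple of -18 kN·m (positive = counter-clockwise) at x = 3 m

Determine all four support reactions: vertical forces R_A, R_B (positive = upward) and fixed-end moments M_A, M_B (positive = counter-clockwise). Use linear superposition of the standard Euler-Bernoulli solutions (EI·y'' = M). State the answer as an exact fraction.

Load 1 — uniform load w=-18 kN/m over full span:
  R_A = wL/2 = (-18)·12/2 = -108 kN
  M_A = wL²/12 = (-18)·12²/12 = -216 kN·m
  R_B = wL/2 = (-18)·12/2 = -108 kN
  M_B = -wL²/12 = -(-18)·12²/12 = 216 kN·m
Load 2 — applied couple M₀=8 kN·m at a=8 m (b=L-a=4):
  R_A = 6M₀ab/L³ = 6·8·8·4/12³ = 8/9 kN
  M_A = M₀b(2a-b)/L² = 8·4·(2·8-4)/12² = 8/3 kN·m
  R_B = -6M₀ab/L³ = -6·8·8·4/12³ = -8/9 kN
  M_B = M₀a(2b-a)/L² = 8·8·(2·4-8)/12² = 0 kN·m
Load 3 — applied couple M₀=14 kN·m at a=24/5 m (b=L-a=36/5):
  R_A = 6M₀ab/L³ = 6·14·(24/5)·(36/5)/12³ = 42/25 kN
  M_A = M₀b(2a-b)/L² = 14·(36/5)·(2·(24/5)-(36/5))/12² = 42/25 kN·m
  R_B = -6M₀ab/L³ = -6·14·(24/5)·(36/5)/12³ = -42/25 kN
  M_B = M₀a(2b-a)/L² = 14·(24/5)·(2·(36/5)-(24/5))/12² = 112/25 kN·m
Load 4 — applied couple M₀=-18 kN·m at a=3 m (b=L-a=9):
  R_A = 6M₀ab/L³ = 6·(-18)·3·9/12³ = -27/16 kN
  M_A = M₀b(2a-b)/L² = (-18)·9·(2·3-9)/12² = 27/8 kN·m
  R_B = -6M₀ab/L³ = -6·(-18)·3·9/12³ = 27/16 kN
  M_B = M₀a(2b-a)/L² = (-18)·3·(2·9-3)/12² = -45/8 kN·m
Superposition: R_A = -385627/3600 kN, M_A = -124967/600 kN·m, R_B = -391973/3600 kN, M_B = 42971/200 kN·m

R_A = -385627/3600 kN, M_A = -124967/600 kN·m, R_B = -391973/3600 kN, M_B = 42971/200 kN·m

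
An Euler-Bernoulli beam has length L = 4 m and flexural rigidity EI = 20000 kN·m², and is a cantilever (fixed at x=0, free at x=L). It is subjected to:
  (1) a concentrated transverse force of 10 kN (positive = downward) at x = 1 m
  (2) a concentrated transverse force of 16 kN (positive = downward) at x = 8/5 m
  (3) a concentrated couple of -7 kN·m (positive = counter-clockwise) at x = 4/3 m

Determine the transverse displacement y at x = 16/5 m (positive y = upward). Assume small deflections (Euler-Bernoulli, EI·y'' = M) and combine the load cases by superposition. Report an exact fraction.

y(16/5) = -20833/4500000 m

Load 1 — point force P=10 kN at a=1 m (b=L-a=3):
  y_1 = -Pa²(3x-a)/(6EI)  [x>a] = -10·1²·(3·(16/5)-1)/(6·20000) = -43/60000 m
Load 2 — point force P=16 kN at a=8/5 m (b=L-a=12/5):
  y_2 = -Pa²(3x-a)/(6EI)  [x>a] = -16·(8/5)²·(3·(16/5)-(8/5))/(6·20000) = -128/46875 m
Load 3 — applied couple M₀=-7 kN·m at a=4/3 m (b=L-a=8/3):
  y_3 = M₀a(2x-a)/(2EI)  [x>a] = (-7)·(4/3)·(2·(16/5)-(4/3))/(2·20000) = -133/112500 m
Superposition: y = Σ y_i = -20833/4500000 m ≈ -0.004630 m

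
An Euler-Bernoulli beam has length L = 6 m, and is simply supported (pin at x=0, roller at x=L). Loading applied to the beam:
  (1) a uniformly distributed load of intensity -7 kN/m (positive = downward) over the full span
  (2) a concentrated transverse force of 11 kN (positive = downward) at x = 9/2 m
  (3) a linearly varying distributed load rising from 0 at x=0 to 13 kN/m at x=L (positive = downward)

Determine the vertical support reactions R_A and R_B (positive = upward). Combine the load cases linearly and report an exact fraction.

R_A = -21/4 kN, R_B = 53/4 kN

Load 1 — uniform load w=-7 kN/m over full span:
  R_A = wL/2 = (-7)·6/2 = -21 kN
  R_B = wL/2 = (-7)·6/2 = -21 kN
Load 2 — point force P=11 kN at a=9/2 m (b=L-a=3/2):
  R_A = Pb/L = 11·(3/2)/6 = 11/4 kN
  R_B = Pa/L = 11·(9/2)/6 = 33/4 kN
Load 3 — triangular load w₀=13 kN/m (0→w₀ over full span):
  R_A = w₀L/6 = 13·6/6 = 13 kN
  R_B = w₀L/3 = 13·6/3 = 26 kN
Superposition: R_A = -21/4 kN, R_B = 53/4 kN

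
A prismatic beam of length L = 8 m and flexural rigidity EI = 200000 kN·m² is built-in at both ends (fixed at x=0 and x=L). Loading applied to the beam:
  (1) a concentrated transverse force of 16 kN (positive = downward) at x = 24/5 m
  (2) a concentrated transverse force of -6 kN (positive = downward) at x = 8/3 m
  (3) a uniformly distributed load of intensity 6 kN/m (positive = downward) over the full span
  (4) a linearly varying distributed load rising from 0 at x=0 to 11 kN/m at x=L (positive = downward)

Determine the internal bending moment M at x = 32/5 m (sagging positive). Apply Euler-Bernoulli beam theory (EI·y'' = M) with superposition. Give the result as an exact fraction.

Load 1 — point force P=16 kN at a=24/5 m (b=L-a=16/5):
  M_1 = Pa²(a+3b)(L-x)/L³ - Pa²b/L²  [x>a] = 16·(24/5)²·((24/5)+3·(16/5))·(8-(32/5))/8³ - 16·(24/5)²·(16/5)/8² = -1152/625 kN·m
Load 2 — point force P=-6 kN at a=8/3 m (b=L-a=16/3):
  M_2 = Pa²(a+3b)(L-x)/L³ - Pa²b/L²  [x>a] = (-6)·(8/3)²·((8/3)+3·(16/3))·(8-(32/5))/8³ - (-6)·(8/3)²·(16/3)/8² = 16/15 kN·m
Load 3 — uniform load w=6 kN/m over full span:
  M_3 = wLx/2 - wL²/12 - wx²/2 = 6·8·(32/5)/2 - 6·8²/12 - 6·(32/5)²/2 = -32/25 kN·m
Load 4 — triangular load w₀=11 kN/m (0→w₀ over full span):
  M_4 = 3w₀Lx/20 - w₀L²/30 - w₀x³/(6L) = 3·11·8·(32/5)/20 - 11·8²/30 - 11·(32/5)³/(6·8) = 352/375 kN·m
Superposition: M = Σ M_i = -2096/1875 kN·m ≈ -1.117867 kN·m

M(32/5) = -2096/1875 kN·m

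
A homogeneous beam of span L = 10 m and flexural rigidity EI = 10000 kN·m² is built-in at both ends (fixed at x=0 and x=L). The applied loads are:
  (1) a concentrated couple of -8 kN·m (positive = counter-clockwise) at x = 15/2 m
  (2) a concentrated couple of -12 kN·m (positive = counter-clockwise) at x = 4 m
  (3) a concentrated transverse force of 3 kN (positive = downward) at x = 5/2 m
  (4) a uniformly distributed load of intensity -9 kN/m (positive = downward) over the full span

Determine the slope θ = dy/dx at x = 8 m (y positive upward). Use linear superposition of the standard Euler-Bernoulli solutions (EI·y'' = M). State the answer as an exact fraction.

Load 1 — applied couple M₀=-8 kN·m at a=15/2 m (b=L-a=5/2):
  θ_1 = (R_Ax²/2 - M_Ax - M₀(x-a))/EI  [x>a] with R_A=-9/10, M_A=-5/2 = ((-9/10)·8²/2 - (-5/2)·8 - (-8)·(8-(15/2)))/10000 = -3/6250 rad
Load 2 — applied couple M₀=-12 kN·m at a=4 m (b=L-a=6):
  θ_2 = (R_Ax²/2 - M_Ax - M₀(x-a))/EI  [x>a] with R_A=-216/125, M_A=-36/25 = ((-216/125)·8²/2 - (-36/25)·8 - (-12)·(8-4))/10000 = 33/78125 rad
Load 3 — point force P=3 kN at a=5/2 m (b=L-a=15/2):
  θ_3 = Pa²(L-x)(2bL-(3b+a)(L-x))/(2L³EI)  [x>a] = 3·(5/2)²·(10-8)·(2·(15/2)·10-(3·(15/2)+(5/2))·(10-8))/(2·10³·10000) = 3/16000 rad
Load 4 — uniform load w=-9 kN/m over full span:
  θ_4 = -wx(L-x)(L-2x)/(12EI) = -(-9)·8·(10-8)·(10-2·8)/(12·10000) = -9/1250 rad
Superposition: θ = Σ θ_i = -70701/10000000 rad ≈ -0.007070 rad

θ(8) = -70701/10000000 rad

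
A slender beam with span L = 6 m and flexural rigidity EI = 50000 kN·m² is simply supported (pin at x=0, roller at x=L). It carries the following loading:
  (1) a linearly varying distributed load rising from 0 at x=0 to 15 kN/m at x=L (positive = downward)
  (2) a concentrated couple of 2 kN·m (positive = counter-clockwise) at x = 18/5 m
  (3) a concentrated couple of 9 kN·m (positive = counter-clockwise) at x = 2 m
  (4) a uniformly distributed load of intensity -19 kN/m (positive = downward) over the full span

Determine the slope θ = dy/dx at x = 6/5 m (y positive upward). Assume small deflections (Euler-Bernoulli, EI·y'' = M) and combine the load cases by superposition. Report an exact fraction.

θ(6/5) = 10787/6250000 rad

Load 1 — triangular load w₀=15 kN/m (0→w₀ over full span):
  θ_1 = -w₀(7L⁴-30L²x²+15x⁴)/(360LEI) = -15·(7·6⁴-30·6²·(6/5)²+15·(6/5)⁴)/(360·6·50000) = -819/781250 rad
Load 2 — applied couple M₀=2 kN·m at a=18/5 m (b=L-a=12/5):
  θ_2 = (M₀x²/(2L)+C₁)/EI  [x≤a] with C₁=M₀(3b²-L²)/(6L)=-26/25 = (2·(6/5)²/(2·6)+(-26/25))/50000 = -1/62500 rad
Load 3 — applied couple M₀=9 kN·m at a=2 m (b=L-a=4):
  θ_3 = (M₀x²/(2L)+C₁)/EI  [x≤a] with C₁=M₀(3b²-L²)/(6L)=3 = (9·(6/5)²/(2·6)+3)/50000 = 51/625000 rad
Load 4 — uniform load w=-19 kN/m over full span:
  θ_4 = -w(L³-6Lx²+4x³)/(24EI) = -(-19)·(6³-6·6·(6/5)²+4·(6/5)³)/(24·50000) = 16929/6250000 rad
Superposition: θ = Σ θ_i = 10787/6250000 rad ≈ 0.001726 rad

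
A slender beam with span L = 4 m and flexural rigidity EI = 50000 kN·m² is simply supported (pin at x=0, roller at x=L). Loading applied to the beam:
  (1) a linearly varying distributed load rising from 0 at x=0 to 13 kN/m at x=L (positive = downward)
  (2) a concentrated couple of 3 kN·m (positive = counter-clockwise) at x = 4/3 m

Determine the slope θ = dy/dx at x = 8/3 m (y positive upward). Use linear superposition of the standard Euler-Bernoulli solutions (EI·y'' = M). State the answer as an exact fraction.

θ(8/3) = 4327/30375000 rad

Load 1 — triangular load w₀=13 kN/m (0→w₀ over full span):
  θ_1 = -w₀(7L⁴-30L²x²+15x⁴)/(360LEI) = -13·(7·4⁴-30·4²·(8/3)²+15·(8/3)⁴)/(360·4·50000) = 1183/7593750 rad
Load 2 — applied couple M₀=3 kN·m at a=4/3 m (b=L-a=8/3):
  θ_2 = (M₀x²/(2L)-M₀(x-a)+C₁)/EI  [x>a] with C₁=M₀(3b²-L²)/(6L)=2/3 = (3·(8/3)²/(2·4)-3·((8/3)-(4/3))+(2/3))/50000 = -1/75000 rad
Superposition: θ = Σ θ_i = 4327/30375000 rad ≈ 0.000142 rad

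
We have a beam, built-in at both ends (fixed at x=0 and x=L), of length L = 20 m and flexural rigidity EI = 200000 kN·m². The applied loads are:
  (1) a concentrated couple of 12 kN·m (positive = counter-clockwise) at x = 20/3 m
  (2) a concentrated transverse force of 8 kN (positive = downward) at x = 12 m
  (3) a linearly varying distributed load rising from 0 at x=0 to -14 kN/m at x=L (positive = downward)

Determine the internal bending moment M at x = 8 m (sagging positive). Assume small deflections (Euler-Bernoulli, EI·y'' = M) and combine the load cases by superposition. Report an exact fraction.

M(8) = -11004/125 kN·m

Load 1 — applied couple M₀=12 kN·m at a=20/3 m (b=L-a=40/3):
  M_1 = R_Ax - M_A - M₀  [x>a] with R_A=4/5, M_A=0 = (4/5)·8 - 0 - 12 = -28/5 kN·m
Load 2 — point force P=8 kN at a=12 m (b=L-a=8):
  M_2 = Pb²(3a+b)x/L³ - Pab²/L²  [x≤a] = 8·8²·(3·12+8)·8/20³ - 8·12·8²/20² = 896/125 kN·m
Load 3 — triangular load w₀=-14 kN/m (0→w₀ over full span):
  M_3 = 3w₀Lx/20 - w₀L²/30 - w₀x³/(6L) = 3·(-14)·20·8/20 - (-14)·20²/30 - (-14)·8³/(6·20) = -448/5 kN·m
Superposition: M = Σ M_i = -11004/125 kN·m ≈ -88.032000 kN·m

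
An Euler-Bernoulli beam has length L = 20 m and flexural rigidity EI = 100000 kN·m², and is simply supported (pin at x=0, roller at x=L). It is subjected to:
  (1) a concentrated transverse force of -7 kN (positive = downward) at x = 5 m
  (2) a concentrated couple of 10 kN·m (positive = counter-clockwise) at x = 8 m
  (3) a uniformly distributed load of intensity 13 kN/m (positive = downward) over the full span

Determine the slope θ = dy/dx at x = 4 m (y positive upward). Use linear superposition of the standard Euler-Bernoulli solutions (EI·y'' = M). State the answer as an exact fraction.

θ(4) = -79541/2400000 rad

Load 1 — point force P=-7 kN at a=5 m (b=L-a=15):
  θ_1 = -Pb(L²-b²-3x²)/(6LEI)  [x≤a] = -(-7)·15·(20²-15²-3·4²)/(6·20·100000) = 889/800000 rad
Load 2 — applied couple M₀=10 kN·m at a=8 m (b=L-a=12):
  θ_2 = (M₀x²/(2L)+C₁)/EI  [x≤a] with C₁=M₀(3b²-L²)/(6L)=8/3 = (10·4²/(2·20)+(8/3))/100000 = 1/15000 rad
Load 3 — uniform load w=13 kN/m over full span:
  θ_3 = -w(L³-6Lx²+4x³)/(24EI) = -13·(20³-6·20·4²+4·4³)/(24·100000) = -429/12500 rad
Superposition: θ = Σ θ_i = -79541/2400000 rad ≈ -0.033142 rad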